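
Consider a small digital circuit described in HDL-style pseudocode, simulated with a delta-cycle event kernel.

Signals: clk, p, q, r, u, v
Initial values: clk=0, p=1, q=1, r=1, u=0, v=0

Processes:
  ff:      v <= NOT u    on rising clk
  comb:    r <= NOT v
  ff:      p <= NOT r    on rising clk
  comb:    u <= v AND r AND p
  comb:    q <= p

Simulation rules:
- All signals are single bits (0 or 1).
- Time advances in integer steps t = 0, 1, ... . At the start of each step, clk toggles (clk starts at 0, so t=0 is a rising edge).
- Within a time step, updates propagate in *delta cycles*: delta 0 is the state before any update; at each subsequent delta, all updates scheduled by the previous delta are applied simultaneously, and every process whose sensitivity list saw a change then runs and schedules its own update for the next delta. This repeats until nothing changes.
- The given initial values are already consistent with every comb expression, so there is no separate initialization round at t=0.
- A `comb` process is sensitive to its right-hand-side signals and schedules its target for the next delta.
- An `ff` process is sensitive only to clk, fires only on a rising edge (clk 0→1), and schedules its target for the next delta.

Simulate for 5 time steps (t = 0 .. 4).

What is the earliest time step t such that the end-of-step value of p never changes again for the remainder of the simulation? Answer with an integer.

t=0 Δ0: clk=0 q=1 p=1 v=0 u=0 r=1
  Δ1: clk:0→1
  Δ2: p:1→0, v:0→1
  Δ3: q:1→0, r:1→0
  (3Δ to stable)
t=1 Δ0: clk=1 q=0 p=0 v=1 u=0 r=0
  Δ1: clk:1→0
  (1Δ to stable)
t=2 Δ0: clk=0 q=0 p=0 v=1 u=0 r=0
  Δ1: clk:0→1
  Δ2: p:0→1
  Δ3: q:0→1
  (3Δ to stable)
t=3 Δ0: clk=1 q=1 p=1 v=1 u=0 r=0
  Δ1: clk:1→0
  (1Δ to stable)
t=4 Δ0: clk=0 q=1 p=1 v=1 u=0 r=0
  Δ1: clk:0→1
  (1Δ to stable)

2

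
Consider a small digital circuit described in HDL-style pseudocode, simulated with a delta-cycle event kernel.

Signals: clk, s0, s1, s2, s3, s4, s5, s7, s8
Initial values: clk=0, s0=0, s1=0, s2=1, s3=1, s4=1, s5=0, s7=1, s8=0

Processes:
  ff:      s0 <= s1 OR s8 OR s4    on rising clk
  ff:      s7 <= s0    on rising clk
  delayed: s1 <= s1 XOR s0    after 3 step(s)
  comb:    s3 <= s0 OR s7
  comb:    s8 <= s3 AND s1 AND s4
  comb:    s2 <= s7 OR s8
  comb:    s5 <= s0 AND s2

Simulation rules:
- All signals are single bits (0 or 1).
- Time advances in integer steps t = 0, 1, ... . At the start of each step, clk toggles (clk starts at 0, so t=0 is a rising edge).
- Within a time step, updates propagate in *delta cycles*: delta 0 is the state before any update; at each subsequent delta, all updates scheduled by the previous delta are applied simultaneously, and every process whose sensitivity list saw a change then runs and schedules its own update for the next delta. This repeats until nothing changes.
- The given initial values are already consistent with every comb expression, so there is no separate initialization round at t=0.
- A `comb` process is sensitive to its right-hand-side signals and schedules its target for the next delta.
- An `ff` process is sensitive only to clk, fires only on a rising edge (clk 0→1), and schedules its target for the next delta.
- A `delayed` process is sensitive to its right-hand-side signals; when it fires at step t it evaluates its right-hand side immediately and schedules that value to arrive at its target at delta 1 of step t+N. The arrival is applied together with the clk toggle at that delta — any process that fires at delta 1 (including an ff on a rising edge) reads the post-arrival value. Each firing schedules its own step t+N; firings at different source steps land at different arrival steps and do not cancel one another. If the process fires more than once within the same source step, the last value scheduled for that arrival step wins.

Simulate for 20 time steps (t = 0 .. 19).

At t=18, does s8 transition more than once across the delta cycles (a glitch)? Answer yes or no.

t=0 Δ0: s5=0 s0=0 s4=1 s2=1 clk=0 s3=1 s7=1 s1=0 s8=0
  Δ1: clk:0→1
  Δ2: s0:0→1, s7:1→0
  Δ3: s5:0→1, s2:1→0
  Δ4: s5:1→0
  (4Δ to stable)
t=1 Δ0: s5=0 s0=1 s4=1 s2=0 clk=1 s3=1 s7=0 s1=0 s8=0
  Δ1: clk:1→0
  (1Δ to stable)
t=2 Δ0: s5=0 s0=1 s4=1 s2=0 clk=0 s3=1 s7=0 s1=0 s8=0
  Δ1: clk:0→1
  Δ2: s7:0→1
  Δ3: s2:0→1
  Δ4: s5:0→1
  (4Δ to stable)
t=3 Δ0: s5=1 s0=1 s4=1 s2=1 clk=1 s3=1 s7=1 s1=0 s8=0
  Δ1: clk:1→0, s1:0→1
  Δ2: s8:0→1
  (2Δ to stable)
t=4 Δ0: s5=1 s0=1 s4=1 s2=1 clk=0 s3=1 s7=1 s1=1 s8=1
  Δ1: clk:0→1
  (1Δ to stable)
t=5 Δ0: s5=1 s0=1 s4=1 s2=1 clk=1 s3=1 s7=1 s1=1 s8=1
  Δ1: clk:1→0
  (1Δ to stable)
t=6 Δ0: s5=1 s0=1 s4=1 s2=1 clk=0 s3=1 s7=1 s1=1 s8=1
  Δ1: clk:0→1, s1:1→0
  Δ2: s8:1→0
  (2Δ to stable)
t=7 Δ0: s5=1 s0=1 s4=1 s2=1 clk=1 s3=1 s7=1 s1=0 s8=0
  Δ1: clk:1→0
  (1Δ to stable)
t=8 Δ0: s5=1 s0=1 s4=1 s2=1 clk=0 s3=1 s7=1 s1=0 s8=0
  Δ1: clk:0→1
  (1Δ to stable)
t=9 Δ0: s5=1 s0=1 s4=1 s2=1 clk=1 s3=1 s7=1 s1=0 s8=0
  Δ1: clk:1→0, s1:0→1
  Δ2: s8:0→1
  (2Δ to stable)
t=10 Δ0: s5=1 s0=1 s4=1 s2=1 clk=0 s3=1 s7=1 s1=1 s8=1
  Δ1: clk:0→1
  (1Δ to stable)
t=11 Δ0: s5=1 s0=1 s4=1 s2=1 clk=1 s3=1 s7=1 s1=1 s8=1
  Δ1: clk:1→0
  (1Δ to stable)
t=12 Δ0: s5=1 s0=1 s4=1 s2=1 clk=0 s3=1 s7=1 s1=1 s8=1
  Δ1: clk:0→1, s1:1→0
  Δ2: s8:1→0
  (2Δ to stable)
t=13 Δ0: s5=1 s0=1 s4=1 s2=1 clk=1 s3=1 s7=1 s1=0 s8=0
  Δ1: clk:1→0
  (1Δ to stable)
t=14 Δ0: s5=1 s0=1 s4=1 s2=1 clk=0 s3=1 s7=1 s1=0 s8=0
  Δ1: clk:0→1
  (1Δ to stable)
t=15 Δ0: s5=1 s0=1 s4=1 s2=1 clk=1 s3=1 s7=1 s1=0 s8=0
  Δ1: clk:1→0, s1:0→1
  Δ2: s8:0→1
  (2Δ to stable)
t=16 Δ0: s5=1 s0=1 s4=1 s2=1 clk=0 s3=1 s7=1 s1=1 s8=1
  Δ1: clk:0→1
  (1Δ to stable)
t=17 Δ0: s5=1 s0=1 s4=1 s2=1 clk=1 s3=1 s7=1 s1=1 s8=1
  Δ1: clk:1→0
  (1Δ to stable)
t=18 Δ0: s5=1 s0=1 s4=1 s2=1 clk=0 s3=1 s7=1 s1=1 s8=1
  Δ1: clk:0→1, s1:1→0
  Δ2: s8:1→0
  (2Δ to stable)
t=19 Δ0: s5=1 s0=1 s4=1 s2=1 clk=1 s3=1 s7=1 s1=0 s8=0
  Δ1: clk:1→0
  (1Δ to stable)

no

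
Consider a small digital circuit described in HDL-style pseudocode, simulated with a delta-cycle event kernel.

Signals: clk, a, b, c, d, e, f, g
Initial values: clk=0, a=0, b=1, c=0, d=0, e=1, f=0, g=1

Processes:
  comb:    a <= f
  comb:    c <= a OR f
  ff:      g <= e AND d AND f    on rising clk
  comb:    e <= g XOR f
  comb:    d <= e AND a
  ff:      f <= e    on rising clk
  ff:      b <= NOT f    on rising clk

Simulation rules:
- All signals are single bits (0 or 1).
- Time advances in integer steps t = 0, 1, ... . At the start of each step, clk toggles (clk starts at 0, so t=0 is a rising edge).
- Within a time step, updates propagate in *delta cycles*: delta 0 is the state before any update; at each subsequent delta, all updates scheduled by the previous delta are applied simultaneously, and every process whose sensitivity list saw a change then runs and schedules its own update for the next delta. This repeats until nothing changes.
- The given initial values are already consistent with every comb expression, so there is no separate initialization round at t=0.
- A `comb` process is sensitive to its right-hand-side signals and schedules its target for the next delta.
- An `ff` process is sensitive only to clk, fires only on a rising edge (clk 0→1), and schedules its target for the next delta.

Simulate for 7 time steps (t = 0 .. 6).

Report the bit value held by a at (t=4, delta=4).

0

t0.Δ0 d=0 clk=0 e=1 g=1 a=0 c=0 b=1 f=0
t0.Δ1 d=0 clk=1 e=1 g=1 a=0 c=0 b=1 f=0
t0.Δ2 d=0 clk=1 e=1 g=0 a=0 c=0 b=1 f=1
t0.Δ3 d=0 clk=1 e=1 g=0 a=1 c=1 b=1 f=1
t0.Δ4 d=1 clk=1 e=1 g=0 a=1 c=1 b=1 f=1
t1.Δ0 d=1 clk=1 e=1 g=0 a=1 c=1 b=1 f=1
t1.Δ1 d=1 clk=0 e=1 g=0 a=1 c=1 b=1 f=1
t2.Δ0 d=1 clk=0 e=1 g=0 a=1 c=1 b=1 f=1
t2.Δ1 d=1 clk=1 e=1 g=0 a=1 c=1 b=1 f=1
t2.Δ2 d=1 clk=1 e=1 g=1 a=1 c=1 b=0 f=1
t2.Δ3 d=1 clk=1 e=0 g=1 a=1 c=1 b=0 f=1
t2.Δ4 d=0 clk=1 e=0 g=1 a=1 c=1 b=0 f=1
t3.Δ0 d=0 clk=1 e=0 g=1 a=1 c=1 b=0 f=1
t3.Δ1 d=0 clk=0 e=0 g=1 a=1 c=1 b=0 f=1
t4.Δ0 d=0 clk=0 e=0 g=1 a=1 c=1 b=0 f=1
t4.Δ1 d=0 clk=1 e=0 g=1 a=1 c=1 b=0 f=1
t4.Δ2 d=0 clk=1 e=0 g=0 a=1 c=1 b=0 f=0
t4.Δ3 d=0 clk=1 e=0 g=0 a=0 c=1 b=0 f=0
t4.Δ4 d=0 clk=1 e=0 g=0 a=0 c=0 b=0 f=0
t5.Δ0 d=0 clk=1 e=0 g=0 a=0 c=0 b=0 f=0
t5.Δ1 d=0 clk=0 e=0 g=0 a=0 c=0 b=0 f=0
t6.Δ0 d=0 clk=0 e=0 g=0 a=0 c=0 b=0 f=0
t6.Δ1 d=0 clk=1 e=0 g=0 a=0 c=0 b=0 f=0
t6.Δ2 d=0 clk=1 e=0 g=0 a=0 c=0 b=1 f=0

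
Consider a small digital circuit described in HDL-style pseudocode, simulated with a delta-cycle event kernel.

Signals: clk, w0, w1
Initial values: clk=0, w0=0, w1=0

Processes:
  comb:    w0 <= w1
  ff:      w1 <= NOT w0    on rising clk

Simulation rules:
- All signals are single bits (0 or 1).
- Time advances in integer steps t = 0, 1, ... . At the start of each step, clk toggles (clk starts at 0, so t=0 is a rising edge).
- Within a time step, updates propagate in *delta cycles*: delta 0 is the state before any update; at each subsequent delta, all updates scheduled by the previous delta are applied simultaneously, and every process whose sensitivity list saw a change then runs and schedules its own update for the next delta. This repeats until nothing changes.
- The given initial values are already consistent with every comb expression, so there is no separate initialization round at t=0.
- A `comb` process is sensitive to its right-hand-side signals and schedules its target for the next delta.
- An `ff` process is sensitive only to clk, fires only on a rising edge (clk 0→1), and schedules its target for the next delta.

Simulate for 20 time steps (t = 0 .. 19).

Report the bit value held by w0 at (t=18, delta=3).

0

t0.Δ0 clk=0 w0=0 w1=0
t0.Δ1 clk=1 w0=0 w1=0
t0.Δ2 clk=1 w0=0 w1=1
t0.Δ3 clk=1 w0=1 w1=1
t1.Δ0 clk=1 w0=1 w1=1
t1.Δ1 clk=0 w0=1 w1=1
t2.Δ0 clk=0 w0=1 w1=1
t2.Δ1 clk=1 w0=1 w1=1
t2.Δ2 clk=1 w0=1 w1=0
t2.Δ3 clk=1 w0=0 w1=0
t3.Δ0 clk=1 w0=0 w1=0
t3.Δ1 clk=0 w0=0 w1=0
t4.Δ0 clk=0 w0=0 w1=0
t4.Δ1 clk=1 w0=0 w1=0
t4.Δ2 clk=1 w0=0 w1=1
t4.Δ3 clk=1 w0=1 w1=1
t5.Δ0 clk=1 w0=1 w1=1
t5.Δ1 clk=0 w0=1 w1=1
t6.Δ0 clk=0 w0=1 w1=1
t6.Δ1 clk=1 w0=1 w1=1
t6.Δ2 clk=1 w0=1 w1=0
t6.Δ3 clk=1 w0=0 w1=0
t7.Δ0 clk=1 w0=0 w1=0
t7.Δ1 clk=0 w0=0 w1=0
t8.Δ0 clk=0 w0=0 w1=0
t8.Δ1 clk=1 w0=0 w1=0
t8.Δ2 clk=1 w0=0 w1=1
t8.Δ3 clk=1 w0=1 w1=1
t9.Δ0 clk=1 w0=1 w1=1
t9.Δ1 clk=0 w0=1 w1=1
t10.Δ0 clk=0 w0=1 w1=1
t10.Δ1 clk=1 w0=1 w1=1
t10.Δ2 clk=1 w0=1 w1=0
t10.Δ3 clk=1 w0=0 w1=0
t11.Δ0 clk=1 w0=0 w1=0
t11.Δ1 clk=0 w0=0 w1=0
t12.Δ0 clk=0 w0=0 w1=0
t12.Δ1 clk=1 w0=0 w1=0
t12.Δ2 clk=1 w0=0 w1=1
t12.Δ3 clk=1 w0=1 w1=1
t13.Δ0 clk=1 w0=1 w1=1
t13.Δ1 clk=0 w0=1 w1=1
t14.Δ0 clk=0 w0=1 w1=1
t14.Δ1 clk=1 w0=1 w1=1
t14.Δ2 clk=1 w0=1 w1=0
t14.Δ3 clk=1 w0=0 w1=0
t15.Δ0 clk=1 w0=0 w1=0
t15.Δ1 clk=0 w0=0 w1=0
t16.Δ0 clk=0 w0=0 w1=0
t16.Δ1 clk=1 w0=0 w1=0
t16.Δ2 clk=1 w0=0 w1=1
t16.Δ3 clk=1 w0=1 w1=1
t17.Δ0 clk=1 w0=1 w1=1
t17.Δ1 clk=0 w0=1 w1=1
t18.Δ0 clk=0 w0=1 w1=1
t18.Δ1 clk=1 w0=1 w1=1
t18.Δ2 clk=1 w0=1 w1=0
t18.Δ3 clk=1 w0=0 w1=0
t19.Δ0 clk=1 w0=0 w1=0
t19.Δ1 clk=0 w0=0 w1=0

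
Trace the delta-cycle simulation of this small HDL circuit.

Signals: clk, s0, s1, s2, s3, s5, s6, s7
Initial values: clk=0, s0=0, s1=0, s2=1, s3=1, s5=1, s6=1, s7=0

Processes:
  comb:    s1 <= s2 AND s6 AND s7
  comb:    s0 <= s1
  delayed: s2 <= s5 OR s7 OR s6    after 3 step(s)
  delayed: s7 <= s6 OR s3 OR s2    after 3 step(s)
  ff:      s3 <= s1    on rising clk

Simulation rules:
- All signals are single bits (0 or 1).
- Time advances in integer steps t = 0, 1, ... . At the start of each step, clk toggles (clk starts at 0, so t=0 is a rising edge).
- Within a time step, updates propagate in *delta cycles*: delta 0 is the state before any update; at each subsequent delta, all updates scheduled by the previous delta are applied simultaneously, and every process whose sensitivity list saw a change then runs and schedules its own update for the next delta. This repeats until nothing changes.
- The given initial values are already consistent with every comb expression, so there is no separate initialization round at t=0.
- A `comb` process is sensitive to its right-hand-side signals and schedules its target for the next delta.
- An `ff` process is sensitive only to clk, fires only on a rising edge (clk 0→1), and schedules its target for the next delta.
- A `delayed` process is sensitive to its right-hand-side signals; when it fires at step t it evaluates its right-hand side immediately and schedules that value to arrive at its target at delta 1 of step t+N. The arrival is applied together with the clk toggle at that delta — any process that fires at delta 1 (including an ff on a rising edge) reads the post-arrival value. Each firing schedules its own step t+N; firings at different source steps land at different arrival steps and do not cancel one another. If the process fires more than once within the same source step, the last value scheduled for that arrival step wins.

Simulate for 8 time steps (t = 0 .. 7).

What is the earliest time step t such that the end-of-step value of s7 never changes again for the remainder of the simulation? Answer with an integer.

t0.Δ0 s5=1 clk=0 s3=1 s2=1 s6=1 s1=0 s7=0 s0=0
t0.Δ1 s5=1 clk=1 s3=1 s2=1 s6=1 s1=0 s7=0 s0=0
t0.Δ2 s5=1 clk=1 s3=0 s2=1 s6=1 s1=0 s7=0 s0=0
t1.Δ0 s5=1 clk=1 s3=0 s2=1 s6=1 s1=0 s7=0 s0=0
t1.Δ1 s5=1 clk=0 s3=0 s2=1 s6=1 s1=0 s7=0 s0=0
t2.Δ0 s5=1 clk=0 s3=0 s2=1 s6=1 s1=0 s7=0 s0=0
t2.Δ1 s5=1 clk=1 s3=0 s2=1 s6=1 s1=0 s7=0 s0=0
t3.Δ0 s5=1 clk=1 s3=0 s2=1 s6=1 s1=0 s7=0 s0=0
t3.Δ1 s5=1 clk=0 s3=0 s2=1 s6=1 s1=0 s7=1 s0=0
t3.Δ2 s5=1 clk=0 s3=0 s2=1 s6=1 s1=1 s7=1 s0=0
t3.Δ3 s5=1 clk=0 s3=0 s2=1 s6=1 s1=1 s7=1 s0=1
t4.Δ0 s5=1 clk=0 s3=0 s2=1 s6=1 s1=1 s7=1 s0=1
t4.Δ1 s5=1 clk=1 s3=0 s2=1 s6=1 s1=1 s7=1 s0=1
t4.Δ2 s5=1 clk=1 s3=1 s2=1 s6=1 s1=1 s7=1 s0=1
t5.Δ0 s5=1 clk=1 s3=1 s2=1 s6=1 s1=1 s7=1 s0=1
t5.Δ1 s5=1 clk=0 s3=1 s2=1 s6=1 s1=1 s7=1 s0=1
t6.Δ0 s5=1 clk=0 s3=1 s2=1 s6=1 s1=1 s7=1 s0=1
t6.Δ1 s5=1 clk=1 s3=1 s2=1 s6=1 s1=1 s7=1 s0=1
t7.Δ0 s5=1 clk=1 s3=1 s2=1 s6=1 s1=1 s7=1 s0=1
t7.Δ1 s5=1 clk=0 s3=1 s2=1 s6=1 s1=1 s7=1 s0=1

3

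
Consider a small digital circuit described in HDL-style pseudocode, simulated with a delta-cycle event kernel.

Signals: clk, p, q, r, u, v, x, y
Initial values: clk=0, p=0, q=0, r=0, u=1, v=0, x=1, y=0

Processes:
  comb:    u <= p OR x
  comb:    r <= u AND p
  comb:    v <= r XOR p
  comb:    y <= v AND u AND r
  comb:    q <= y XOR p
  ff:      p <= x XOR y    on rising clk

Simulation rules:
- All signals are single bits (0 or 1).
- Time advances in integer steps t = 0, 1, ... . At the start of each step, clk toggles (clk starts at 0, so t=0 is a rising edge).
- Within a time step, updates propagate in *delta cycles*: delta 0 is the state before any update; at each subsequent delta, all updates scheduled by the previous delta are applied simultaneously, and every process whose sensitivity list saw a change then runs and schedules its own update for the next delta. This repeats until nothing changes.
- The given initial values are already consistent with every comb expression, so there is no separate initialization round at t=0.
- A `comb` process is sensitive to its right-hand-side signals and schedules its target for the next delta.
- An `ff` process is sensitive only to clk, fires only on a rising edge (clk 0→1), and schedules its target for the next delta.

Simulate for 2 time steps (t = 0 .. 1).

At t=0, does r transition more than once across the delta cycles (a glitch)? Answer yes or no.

t=0 Δ0: u=1 v=0 q=0 p=0 clk=0 x=1 r=0 y=0
  Δ1: clk:0→1
  Δ2: p:0→1
  Δ3: v:0→1, q:0→1, r:0→1
  Δ4: v:1→0, y:0→1
  Δ5: q:1→0, y:1→0
  Δ6: q:0→1
  (6Δ to stable)
t=1 Δ0: u=1 v=0 q=1 p=1 clk=1 x=1 r=1 y=0
  Δ1: clk:1→0
  (1Δ to stable)

no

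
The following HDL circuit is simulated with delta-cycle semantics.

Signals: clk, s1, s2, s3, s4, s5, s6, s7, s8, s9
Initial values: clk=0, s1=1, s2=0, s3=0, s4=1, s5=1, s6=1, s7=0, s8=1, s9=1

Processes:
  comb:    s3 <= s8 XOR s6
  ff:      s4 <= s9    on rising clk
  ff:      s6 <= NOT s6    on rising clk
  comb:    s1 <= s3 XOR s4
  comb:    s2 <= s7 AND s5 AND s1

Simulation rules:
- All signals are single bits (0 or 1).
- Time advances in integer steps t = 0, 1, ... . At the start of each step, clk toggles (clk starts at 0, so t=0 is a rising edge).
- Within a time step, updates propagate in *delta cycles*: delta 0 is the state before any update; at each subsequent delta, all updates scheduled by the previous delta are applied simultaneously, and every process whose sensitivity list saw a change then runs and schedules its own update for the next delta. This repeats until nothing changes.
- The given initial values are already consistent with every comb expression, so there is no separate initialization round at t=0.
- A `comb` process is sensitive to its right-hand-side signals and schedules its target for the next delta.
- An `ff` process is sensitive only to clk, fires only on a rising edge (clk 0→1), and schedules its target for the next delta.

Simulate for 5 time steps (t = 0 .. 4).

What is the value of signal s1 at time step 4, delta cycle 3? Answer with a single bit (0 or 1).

1

t0.Δ0 s6=1 s8=1 s1=1 clk=0 s9=1 s2=0 s4=1 s5=1 s3=0 s7=0
t0.Δ1 s6=1 s8=1 s1=1 clk=1 s9=1 s2=0 s4=1 s5=1 s3=0 s7=0
t0.Δ2 s6=0 s8=1 s1=1 clk=1 s9=1 s2=0 s4=1 s5=1 s3=0 s7=0
t0.Δ3 s6=0 s8=1 s1=1 clk=1 s9=1 s2=0 s4=1 s5=1 s3=1 s7=0
t0.Δ4 s6=0 s8=1 s1=0 clk=1 s9=1 s2=0 s4=1 s5=1 s3=1 s7=0
t1.Δ0 s6=0 s8=1 s1=0 clk=1 s9=1 s2=0 s4=1 s5=1 s3=1 s7=0
t1.Δ1 s6=0 s8=1 s1=0 clk=0 s9=1 s2=0 s4=1 s5=1 s3=1 s7=0
t2.Δ0 s6=0 s8=1 s1=0 clk=0 s9=1 s2=0 s4=1 s5=1 s3=1 s7=0
t2.Δ1 s6=0 s8=1 s1=0 clk=1 s9=1 s2=0 s4=1 s5=1 s3=1 s7=0
t2.Δ2 s6=1 s8=1 s1=0 clk=1 s9=1 s2=0 s4=1 s5=1 s3=1 s7=0
t2.Δ3 s6=1 s8=1 s1=0 clk=1 s9=1 s2=0 s4=1 s5=1 s3=0 s7=0
t2.Δ4 s6=1 s8=1 s1=1 clk=1 s9=1 s2=0 s4=1 s5=1 s3=0 s7=0
t3.Δ0 s6=1 s8=1 s1=1 clk=1 s9=1 s2=0 s4=1 s5=1 s3=0 s7=0
t3.Δ1 s6=1 s8=1 s1=1 clk=0 s9=1 s2=0 s4=1 s5=1 s3=0 s7=0
t4.Δ0 s6=1 s8=1 s1=1 clk=0 s9=1 s2=0 s4=1 s5=1 s3=0 s7=0
t4.Δ1 s6=1 s8=1 s1=1 clk=1 s9=1 s2=0 s4=1 s5=1 s3=0 s7=0
t4.Δ2 s6=0 s8=1 s1=1 clk=1 s9=1 s2=0 s4=1 s5=1 s3=0 s7=0
t4.Δ3 s6=0 s8=1 s1=1 clk=1 s9=1 s2=0 s4=1 s5=1 s3=1 s7=0
t4.Δ4 s6=0 s8=1 s1=0 clk=1 s9=1 s2=0 s4=1 s5=1 s3=1 s7=0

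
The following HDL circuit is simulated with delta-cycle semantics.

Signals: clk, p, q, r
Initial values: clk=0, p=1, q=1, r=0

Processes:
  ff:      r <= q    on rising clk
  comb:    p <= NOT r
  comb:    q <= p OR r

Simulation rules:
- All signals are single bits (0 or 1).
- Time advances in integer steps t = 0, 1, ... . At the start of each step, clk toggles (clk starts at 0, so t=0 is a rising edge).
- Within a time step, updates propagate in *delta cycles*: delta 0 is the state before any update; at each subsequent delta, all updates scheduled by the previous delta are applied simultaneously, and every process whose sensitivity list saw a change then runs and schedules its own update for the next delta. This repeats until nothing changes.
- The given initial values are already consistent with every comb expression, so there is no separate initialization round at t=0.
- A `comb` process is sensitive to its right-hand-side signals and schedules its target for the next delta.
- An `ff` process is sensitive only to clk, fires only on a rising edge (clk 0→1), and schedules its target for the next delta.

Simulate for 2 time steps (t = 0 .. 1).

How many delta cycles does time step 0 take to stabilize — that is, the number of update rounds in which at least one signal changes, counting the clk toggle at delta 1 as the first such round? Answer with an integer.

t0.Δ0 q=1 clk=0 p=1 r=0
t0.Δ1 q=1 clk=1 p=1 r=0
t0.Δ2 q=1 clk=1 p=1 r=1
t0.Δ3 q=1 clk=1 p=0 r=1
t1.Δ0 q=1 clk=1 p=0 r=1
t1.Δ1 q=1 clk=0 p=0 r=1

3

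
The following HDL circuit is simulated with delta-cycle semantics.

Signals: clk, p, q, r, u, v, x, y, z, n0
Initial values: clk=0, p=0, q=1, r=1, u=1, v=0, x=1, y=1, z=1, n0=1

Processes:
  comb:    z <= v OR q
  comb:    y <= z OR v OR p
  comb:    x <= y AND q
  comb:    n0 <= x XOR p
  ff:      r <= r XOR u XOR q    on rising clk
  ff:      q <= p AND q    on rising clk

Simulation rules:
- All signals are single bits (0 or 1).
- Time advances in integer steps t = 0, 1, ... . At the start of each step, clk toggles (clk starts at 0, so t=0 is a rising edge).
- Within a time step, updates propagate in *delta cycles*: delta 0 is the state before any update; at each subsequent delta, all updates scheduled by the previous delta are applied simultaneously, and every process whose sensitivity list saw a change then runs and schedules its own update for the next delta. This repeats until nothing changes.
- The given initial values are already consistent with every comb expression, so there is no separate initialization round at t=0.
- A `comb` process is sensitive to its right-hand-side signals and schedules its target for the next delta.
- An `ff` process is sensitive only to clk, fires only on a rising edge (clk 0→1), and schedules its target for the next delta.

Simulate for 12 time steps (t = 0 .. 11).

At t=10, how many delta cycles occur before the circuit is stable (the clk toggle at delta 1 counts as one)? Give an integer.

[bits: n0,z,p,v,clk,u,y,r,q,x]
t=0: Δ0=1100011111 Δ1=1100111111 Δ2=1100111101 Δ3=1000111100 Δ4=0000110100 | 4Δ
t=1: Δ0=0000110100 Δ1=0000010100 | 1Δ
t=2: Δ0=0000010100 Δ1=0000110100 Δ2=0000110000 | 2Δ
t=3: Δ0=0000110000 Δ1=0000010000 | 1Δ
t=4: Δ0=0000010000 Δ1=0000110000 Δ2=0000110100 | 2Δ
t=5: Δ0=0000110100 Δ1=0000010100 | 1Δ
t=6: Δ0=0000010100 Δ1=0000110100 Δ2=0000110000 | 2Δ
t=7: Δ0=0000110000 Δ1=0000010000 | 1Δ
t=8: Δ0=0000010000 Δ1=0000110000 Δ2=0000110100 | 2Δ
t=9: Δ0=0000110100 Δ1=0000010100 | 1Δ
t=10: Δ0=0000010100 Δ1=0000110100 Δ2=0000110000 | 2Δ
t=11: Δ0=0000110000 Δ1=0000010000 | 1Δ

2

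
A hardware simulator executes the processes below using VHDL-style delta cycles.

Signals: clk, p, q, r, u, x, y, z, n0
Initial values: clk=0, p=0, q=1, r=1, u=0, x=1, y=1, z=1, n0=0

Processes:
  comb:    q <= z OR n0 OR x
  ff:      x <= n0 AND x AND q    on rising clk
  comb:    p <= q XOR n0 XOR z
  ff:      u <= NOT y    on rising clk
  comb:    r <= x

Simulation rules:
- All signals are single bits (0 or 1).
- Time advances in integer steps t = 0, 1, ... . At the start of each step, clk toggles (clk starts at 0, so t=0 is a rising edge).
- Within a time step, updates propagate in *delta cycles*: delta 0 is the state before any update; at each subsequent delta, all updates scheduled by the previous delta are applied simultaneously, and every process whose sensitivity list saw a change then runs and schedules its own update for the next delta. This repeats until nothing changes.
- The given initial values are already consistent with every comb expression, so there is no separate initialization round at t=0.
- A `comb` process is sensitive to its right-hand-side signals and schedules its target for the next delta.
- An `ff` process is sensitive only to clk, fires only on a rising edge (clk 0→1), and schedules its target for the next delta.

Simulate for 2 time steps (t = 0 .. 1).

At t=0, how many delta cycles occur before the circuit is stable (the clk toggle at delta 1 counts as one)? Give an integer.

3

t0.Δ0 u=0 p=0 q=1 r=1 x=1 y=1 n0=0 z=1 clk=0
t0.Δ1 u=0 p=0 q=1 r=1 x=1 y=1 n0=0 z=1 clk=1
t0.Δ2 u=0 p=0 q=1 r=1 x=0 y=1 n0=0 z=1 clk=1
t0.Δ3 u=0 p=0 q=1 r=0 x=0 y=1 n0=0 z=1 clk=1
t1.Δ0 u=0 p=0 q=1 r=0 x=0 y=1 n0=0 z=1 clk=1
t1.Δ1 u=0 p=0 q=1 r=0 x=0 y=1 n0=0 z=1 clk=0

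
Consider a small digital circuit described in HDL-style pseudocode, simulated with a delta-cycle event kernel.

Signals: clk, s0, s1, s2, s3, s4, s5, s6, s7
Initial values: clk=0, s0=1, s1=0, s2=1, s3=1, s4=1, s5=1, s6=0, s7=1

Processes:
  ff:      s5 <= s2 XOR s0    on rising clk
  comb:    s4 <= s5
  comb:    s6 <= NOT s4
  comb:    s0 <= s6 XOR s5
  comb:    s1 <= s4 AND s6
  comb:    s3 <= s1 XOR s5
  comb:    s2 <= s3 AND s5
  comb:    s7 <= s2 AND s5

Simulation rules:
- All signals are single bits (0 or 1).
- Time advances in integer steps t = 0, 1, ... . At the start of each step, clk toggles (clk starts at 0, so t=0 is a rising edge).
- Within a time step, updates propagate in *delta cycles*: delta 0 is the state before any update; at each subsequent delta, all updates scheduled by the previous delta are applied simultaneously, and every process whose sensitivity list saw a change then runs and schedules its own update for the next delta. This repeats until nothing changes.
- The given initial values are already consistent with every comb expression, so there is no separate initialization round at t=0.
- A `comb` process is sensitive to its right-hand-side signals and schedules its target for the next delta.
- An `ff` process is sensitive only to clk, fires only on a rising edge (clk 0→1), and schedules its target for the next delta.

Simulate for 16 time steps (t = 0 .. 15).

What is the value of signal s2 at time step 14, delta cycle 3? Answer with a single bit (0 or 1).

0

[bits: s7,s6,s0,s5,s4,s3,s2,s1,clk]
t=0: Δ0=101111100 Δ1=101111101 Δ2=101011101 Δ3=000000001 Δ4=010000001 Δ5=011000001 | 5Δ
t=1: Δ0=011000001 Δ1=011000000 | 1Δ
t=2: Δ0=011000000 Δ1=011000001 Δ2=011100001 Δ3=010111001 Δ4=000111111 Δ5=101110101 Δ6=101111001 Δ7=001111101 Δ8=101111101 | 8Δ
t=3: Δ0=101111101 Δ1=101111100 | 1Δ
t=4: Δ0=101111100 Δ1=101111101 Δ2=101011101 Δ3=000000001 Δ4=010000001 Δ5=011000001 | 5Δ
t=5: Δ0=011000001 Δ1=011000000 | 1Δ
t=6: Δ0=011000000 Δ1=011000001 Δ2=011100001 Δ3=010111001 Δ4=000111111 Δ5=101110101 Δ6=101111001 Δ7=001111101 Δ8=101111101 | 8Δ
t=7: Δ0=101111101 Δ1=101111100 | 1Δ
t=8: Δ0=101111100 Δ1=101111101 Δ2=101011101 Δ3=000000001 Δ4=010000001 Δ5=011000001 | 5Δ
t=9: Δ0=011000001 Δ1=011000000 | 1Δ
t=10: Δ0=011000000 Δ1=011000001 Δ2=011100001 Δ3=010111001 Δ4=000111111 Δ5=101110101 Δ6=101111001 Δ7=001111101 Δ8=101111101 | 8Δ
t=11: Δ0=101111101 Δ1=101111100 | 1Δ
t=12: Δ0=101111100 Δ1=101111101 Δ2=101011101 Δ3=000000001 Δ4=010000001 Δ5=011000001 | 5Δ
t=13: Δ0=011000001 Δ1=011000000 | 1Δ
t=14: Δ0=011000000 Δ1=011000001 Δ2=011100001 Δ3=010111001 Δ4=000111111 Δ5=101110101 Δ6=101111001 Δ7=001111101 Δ8=101111101 | 8Δ
t=15: Δ0=101111101 Δ1=101111100 | 1Δ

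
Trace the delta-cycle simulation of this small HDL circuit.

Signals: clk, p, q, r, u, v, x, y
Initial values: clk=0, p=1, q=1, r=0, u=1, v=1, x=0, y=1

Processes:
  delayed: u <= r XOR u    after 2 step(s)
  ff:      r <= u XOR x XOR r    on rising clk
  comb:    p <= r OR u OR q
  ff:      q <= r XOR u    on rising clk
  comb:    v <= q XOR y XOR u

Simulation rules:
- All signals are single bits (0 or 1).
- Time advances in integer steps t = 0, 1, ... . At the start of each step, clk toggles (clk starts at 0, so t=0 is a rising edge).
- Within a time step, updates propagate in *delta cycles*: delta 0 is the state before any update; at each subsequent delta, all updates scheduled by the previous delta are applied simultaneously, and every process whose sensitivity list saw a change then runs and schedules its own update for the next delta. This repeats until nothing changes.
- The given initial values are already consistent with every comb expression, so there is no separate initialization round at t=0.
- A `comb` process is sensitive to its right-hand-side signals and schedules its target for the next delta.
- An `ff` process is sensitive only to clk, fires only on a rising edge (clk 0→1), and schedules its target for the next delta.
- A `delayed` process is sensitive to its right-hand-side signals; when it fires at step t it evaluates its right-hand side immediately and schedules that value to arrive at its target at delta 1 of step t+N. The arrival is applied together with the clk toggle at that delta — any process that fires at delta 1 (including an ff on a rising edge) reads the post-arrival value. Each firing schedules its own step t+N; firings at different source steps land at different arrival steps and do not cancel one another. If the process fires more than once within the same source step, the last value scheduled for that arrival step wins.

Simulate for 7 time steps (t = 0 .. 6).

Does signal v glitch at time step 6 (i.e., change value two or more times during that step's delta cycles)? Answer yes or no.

no

[bits: q,clk,x,y,p,v,u,r]
t=0: Δ0=10011110 Δ1=11011110 Δ2=11011111 | 2Δ
t=1: Δ0=11011111 Δ1=10011111 | 1Δ
t=2: Δ0=10011111 Δ1=11011101 Δ2=11011001 | 2Δ
t=3: Δ0=11011001 Δ1=10011001 | 1Δ
t=4: Δ0=10011001 Δ1=11011011 Δ2=01011110 Δ3=01011010 | 3Δ
t=5: Δ0=01011010 Δ1=00011010 | 1Δ
t=6: Δ0=00011010 Δ1=01011010 Δ2=11011011 Δ3=11011111 | 3Δ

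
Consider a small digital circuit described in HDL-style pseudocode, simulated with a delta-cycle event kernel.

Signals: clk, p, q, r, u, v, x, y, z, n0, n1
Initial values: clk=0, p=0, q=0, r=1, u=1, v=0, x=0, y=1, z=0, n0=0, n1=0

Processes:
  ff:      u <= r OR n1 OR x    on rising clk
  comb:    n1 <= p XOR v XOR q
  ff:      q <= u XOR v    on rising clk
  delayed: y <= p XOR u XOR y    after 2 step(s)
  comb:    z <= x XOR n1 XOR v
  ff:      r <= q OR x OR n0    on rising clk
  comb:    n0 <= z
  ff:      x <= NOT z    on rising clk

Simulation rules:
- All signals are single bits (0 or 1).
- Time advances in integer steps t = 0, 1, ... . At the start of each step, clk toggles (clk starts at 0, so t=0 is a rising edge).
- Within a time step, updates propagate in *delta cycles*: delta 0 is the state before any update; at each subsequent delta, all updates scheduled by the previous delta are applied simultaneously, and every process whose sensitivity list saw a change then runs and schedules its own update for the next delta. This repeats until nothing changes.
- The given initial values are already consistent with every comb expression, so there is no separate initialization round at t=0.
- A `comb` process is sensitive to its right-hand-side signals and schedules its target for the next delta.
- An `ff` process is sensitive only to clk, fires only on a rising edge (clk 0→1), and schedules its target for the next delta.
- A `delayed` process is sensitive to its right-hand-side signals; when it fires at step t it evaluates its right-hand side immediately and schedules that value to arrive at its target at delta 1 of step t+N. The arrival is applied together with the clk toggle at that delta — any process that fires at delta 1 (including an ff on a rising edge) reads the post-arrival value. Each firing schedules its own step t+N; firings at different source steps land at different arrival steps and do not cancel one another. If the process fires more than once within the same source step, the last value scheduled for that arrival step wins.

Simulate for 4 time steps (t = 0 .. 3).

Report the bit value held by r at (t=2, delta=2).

t0.Δ0 clk=0 r=1 x=0 q=0 n1=0 z=0 p=0 u=1 v=0 y=1 n0=0
t0.Δ1 clk=1 r=1 x=0 q=0 n1=0 z=0 p=0 u=1 v=0 y=1 n0=0
t0.Δ2 clk=1 r=0 x=1 q=1 n1=0 z=0 p=0 u=1 v=0 y=1 n0=0
t0.Δ3 clk=1 r=0 x=1 q=1 n1=1 z=1 p=0 u=1 v=0 y=1 n0=0
t0.Δ4 clk=1 r=0 x=1 q=1 n1=1 z=0 p=0 u=1 v=0 y=1 n0=1
t0.Δ5 clk=1 r=0 x=1 q=1 n1=1 z=0 p=0 u=1 v=0 y=1 n0=0
t1.Δ0 clk=1 r=0 x=1 q=1 n1=1 z=0 p=0 u=1 v=0 y=1 n0=0
t1.Δ1 clk=0 r=0 x=1 q=1 n1=1 z=0 p=0 u=1 v=0 y=1 n0=0
t2.Δ0 clk=0 r=0 x=1 q=1 n1=1 z=0 p=0 u=1 v=0 y=1 n0=0
t2.Δ1 clk=1 r=0 x=1 q=1 n1=1 z=0 p=0 u=1 v=0 y=1 n0=0
t2.Δ2 clk=1 r=1 x=1 q=1 n1=1 z=0 p=0 u=1 v=0 y=1 n0=0
t3.Δ0 clk=1 r=1 x=1 q=1 n1=1 z=0 p=0 u=1 v=0 y=1 n0=0
t3.Δ1 clk=0 r=1 x=1 q=1 n1=1 z=0 p=0 u=1 v=0 y=1 n0=0

1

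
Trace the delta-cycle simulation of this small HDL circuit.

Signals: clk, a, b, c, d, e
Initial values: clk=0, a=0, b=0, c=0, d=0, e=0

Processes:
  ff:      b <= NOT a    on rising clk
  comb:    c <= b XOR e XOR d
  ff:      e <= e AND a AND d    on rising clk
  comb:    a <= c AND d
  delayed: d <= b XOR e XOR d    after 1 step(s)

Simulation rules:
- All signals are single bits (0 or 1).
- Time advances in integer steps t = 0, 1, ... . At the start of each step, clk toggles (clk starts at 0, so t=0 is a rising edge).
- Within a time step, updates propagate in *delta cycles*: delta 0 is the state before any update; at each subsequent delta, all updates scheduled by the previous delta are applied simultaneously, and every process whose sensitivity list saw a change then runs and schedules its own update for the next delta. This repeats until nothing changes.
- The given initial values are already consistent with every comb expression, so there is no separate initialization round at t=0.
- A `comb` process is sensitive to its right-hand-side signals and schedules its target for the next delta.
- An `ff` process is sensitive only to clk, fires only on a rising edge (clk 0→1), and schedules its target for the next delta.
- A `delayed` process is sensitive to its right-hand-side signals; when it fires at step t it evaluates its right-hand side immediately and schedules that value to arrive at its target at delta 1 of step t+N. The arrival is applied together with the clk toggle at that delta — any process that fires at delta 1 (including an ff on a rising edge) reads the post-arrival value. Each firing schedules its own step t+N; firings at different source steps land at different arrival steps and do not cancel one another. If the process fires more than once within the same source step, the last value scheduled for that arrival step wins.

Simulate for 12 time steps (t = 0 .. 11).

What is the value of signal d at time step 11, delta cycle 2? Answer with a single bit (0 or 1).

[bits: clk,a,c,d,b,e]
t=0: Δ0=000000 Δ1=100000 Δ2=100010 Δ3=101010 | 3Δ
t=1: Δ0=101010 Δ1=001110 Δ2=010110 Δ3=000110 | 3Δ
t=2: Δ0=000110 Δ1=100010 Δ2=101010 | 2Δ
t=3: Δ0=101010 Δ1=001110 Δ2=010110 Δ3=000110 | 3Δ
t=4: Δ0=000110 Δ1=100010 Δ2=101010 | 2Δ
t=5: Δ0=101010 Δ1=001110 Δ2=010110 Δ3=000110 | 3Δ
t=6: Δ0=000110 Δ1=100010 Δ2=101010 | 2Δ
t=7: Δ0=101010 Δ1=001110 Δ2=010110 Δ3=000110 | 3Δ
t=8: Δ0=000110 Δ1=100010 Δ2=101010 | 2Δ
t=9: Δ0=101010 Δ1=001110 Δ2=010110 Δ3=000110 | 3Δ
t=10: Δ0=000110 Δ1=100010 Δ2=101010 | 2Δ
t=11: Δ0=101010 Δ1=001110 Δ2=010110 Δ3=000110 | 3Δ

1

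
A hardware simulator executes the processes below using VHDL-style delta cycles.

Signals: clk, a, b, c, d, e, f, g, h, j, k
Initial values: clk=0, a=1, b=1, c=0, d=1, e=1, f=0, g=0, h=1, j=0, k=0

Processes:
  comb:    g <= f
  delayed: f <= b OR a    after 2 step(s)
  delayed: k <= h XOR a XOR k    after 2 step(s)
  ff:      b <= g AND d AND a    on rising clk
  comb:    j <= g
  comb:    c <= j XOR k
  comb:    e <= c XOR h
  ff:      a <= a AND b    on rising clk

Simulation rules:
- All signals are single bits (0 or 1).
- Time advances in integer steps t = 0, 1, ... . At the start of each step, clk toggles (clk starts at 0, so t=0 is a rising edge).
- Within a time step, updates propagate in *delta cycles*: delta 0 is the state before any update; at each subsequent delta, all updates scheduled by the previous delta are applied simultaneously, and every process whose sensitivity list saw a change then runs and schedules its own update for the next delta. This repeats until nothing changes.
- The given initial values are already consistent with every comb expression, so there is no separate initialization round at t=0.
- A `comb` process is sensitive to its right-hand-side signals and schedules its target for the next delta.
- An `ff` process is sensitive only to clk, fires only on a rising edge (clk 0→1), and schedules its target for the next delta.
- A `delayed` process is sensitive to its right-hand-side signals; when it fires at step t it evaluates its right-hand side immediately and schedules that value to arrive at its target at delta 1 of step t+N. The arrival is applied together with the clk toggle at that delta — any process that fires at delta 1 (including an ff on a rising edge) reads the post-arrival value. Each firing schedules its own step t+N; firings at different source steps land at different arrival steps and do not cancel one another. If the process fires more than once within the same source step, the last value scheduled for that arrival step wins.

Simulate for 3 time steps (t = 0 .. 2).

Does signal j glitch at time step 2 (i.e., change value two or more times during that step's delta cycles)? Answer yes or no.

t0.Δ0 c=0 g=0 h=1 clk=0 d=1 f=0 j=0 a=1 k=0 e=1 b=1
t0.Δ1 c=0 g=0 h=1 clk=1 d=1 f=0 j=0 a=1 k=0 e=1 b=1
t0.Δ2 c=0 g=0 h=1 clk=1 d=1 f=0 j=0 a=1 k=0 e=1 b=0
t1.Δ0 c=0 g=0 h=1 clk=1 d=1 f=0 j=0 a=1 k=0 e=1 b=0
t1.Δ1 c=0 g=0 h=1 clk=0 d=1 f=0 j=0 a=1 k=0 e=1 b=0
t2.Δ0 c=0 g=0 h=1 clk=0 d=1 f=0 j=0 a=1 k=0 e=1 b=0
t2.Δ1 c=0 g=0 h=1 clk=1 d=1 f=1 j=0 a=1 k=0 e=1 b=0
t2.Δ2 c=0 g=1 h=1 clk=1 d=1 f=1 j=0 a=0 k=0 e=1 b=0
t2.Δ3 c=0 g=1 h=1 clk=1 d=1 f=1 j=1 a=0 k=0 e=1 b=0
t2.Δ4 c=1 g=1 h=1 clk=1 d=1 f=1 j=1 a=0 k=0 e=1 b=0
t2.Δ5 c=1 g=1 h=1 clk=1 d=1 f=1 j=1 a=0 k=0 e=0 b=0

no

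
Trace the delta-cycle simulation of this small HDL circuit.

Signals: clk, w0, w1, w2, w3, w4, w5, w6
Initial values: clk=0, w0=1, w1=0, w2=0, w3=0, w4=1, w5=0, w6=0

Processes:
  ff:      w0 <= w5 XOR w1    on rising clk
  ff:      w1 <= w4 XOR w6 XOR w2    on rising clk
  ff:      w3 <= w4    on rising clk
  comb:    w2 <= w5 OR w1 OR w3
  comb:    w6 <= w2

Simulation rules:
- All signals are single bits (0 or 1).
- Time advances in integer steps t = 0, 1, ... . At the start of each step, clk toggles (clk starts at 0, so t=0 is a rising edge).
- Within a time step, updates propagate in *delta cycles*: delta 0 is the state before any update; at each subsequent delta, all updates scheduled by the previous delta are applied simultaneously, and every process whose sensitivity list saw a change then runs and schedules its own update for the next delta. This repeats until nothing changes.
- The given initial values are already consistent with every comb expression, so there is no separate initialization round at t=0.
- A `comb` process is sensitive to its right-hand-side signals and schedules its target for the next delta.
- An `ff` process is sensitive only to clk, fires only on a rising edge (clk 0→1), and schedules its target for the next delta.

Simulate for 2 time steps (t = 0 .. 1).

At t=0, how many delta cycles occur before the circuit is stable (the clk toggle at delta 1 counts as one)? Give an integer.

[bits: w5,w4,w0,w3,w6,w1,w2,clk]
t=0: Δ0=01100000 Δ1=01100001 Δ2=01010101 Δ3=01010111 Δ4=01011111 | 4Δ
t=1: Δ0=01011111 Δ1=01011110 | 1Δ

4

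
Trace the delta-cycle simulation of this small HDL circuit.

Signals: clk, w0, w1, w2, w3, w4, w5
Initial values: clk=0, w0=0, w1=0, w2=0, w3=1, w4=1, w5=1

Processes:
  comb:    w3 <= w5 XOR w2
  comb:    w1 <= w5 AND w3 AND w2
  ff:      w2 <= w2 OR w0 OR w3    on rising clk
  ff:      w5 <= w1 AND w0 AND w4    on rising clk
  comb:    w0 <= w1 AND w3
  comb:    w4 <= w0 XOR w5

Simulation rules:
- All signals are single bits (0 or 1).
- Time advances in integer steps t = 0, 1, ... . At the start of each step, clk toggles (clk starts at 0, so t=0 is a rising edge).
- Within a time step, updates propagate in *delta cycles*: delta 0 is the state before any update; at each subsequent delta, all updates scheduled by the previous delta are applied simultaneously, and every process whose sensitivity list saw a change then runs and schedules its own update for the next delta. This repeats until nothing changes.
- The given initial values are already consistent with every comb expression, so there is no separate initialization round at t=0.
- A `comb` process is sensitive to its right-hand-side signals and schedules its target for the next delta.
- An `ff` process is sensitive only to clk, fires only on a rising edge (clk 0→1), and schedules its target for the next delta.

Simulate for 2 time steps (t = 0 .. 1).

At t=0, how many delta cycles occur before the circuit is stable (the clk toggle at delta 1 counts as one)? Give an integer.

t=0 Δ0: clk=0 w0=0 w3=1 w1=0 w5=1 w2=0 w4=1
  Δ1: clk:0→1
  Δ2: w5:1→0, w2:0→1
  Δ3: w4:1→0
  (3Δ to stable)
t=1 Δ0: clk=1 w0=0 w3=1 w1=0 w5=0 w2=1 w4=0
  Δ1: clk:1→0
  (1Δ to stable)

3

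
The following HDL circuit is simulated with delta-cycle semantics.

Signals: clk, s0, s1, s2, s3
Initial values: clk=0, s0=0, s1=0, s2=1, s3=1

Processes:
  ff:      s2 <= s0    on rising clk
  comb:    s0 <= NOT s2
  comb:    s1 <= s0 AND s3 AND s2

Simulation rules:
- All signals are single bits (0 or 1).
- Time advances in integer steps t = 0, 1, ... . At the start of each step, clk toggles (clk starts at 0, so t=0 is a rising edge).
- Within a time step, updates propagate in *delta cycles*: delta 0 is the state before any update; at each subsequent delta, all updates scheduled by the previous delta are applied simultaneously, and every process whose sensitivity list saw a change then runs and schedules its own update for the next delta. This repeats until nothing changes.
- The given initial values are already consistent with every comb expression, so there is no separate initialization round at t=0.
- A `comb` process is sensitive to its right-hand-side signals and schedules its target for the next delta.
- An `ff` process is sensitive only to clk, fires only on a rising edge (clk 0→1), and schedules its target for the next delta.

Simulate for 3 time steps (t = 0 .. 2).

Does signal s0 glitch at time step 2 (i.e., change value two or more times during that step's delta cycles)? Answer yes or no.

t0.Δ0 s2=1 clk=0 s0=0 s1=0 s3=1
t0.Δ1 s2=1 clk=1 s0=0 s1=0 s3=1
t0.Δ2 s2=0 clk=1 s0=0 s1=0 s3=1
t0.Δ3 s2=0 clk=1 s0=1 s1=0 s3=1
t1.Δ0 s2=0 clk=1 s0=1 s1=0 s3=1
t1.Δ1 s2=0 clk=0 s0=1 s1=0 s3=1
t2.Δ0 s2=0 clk=0 s0=1 s1=0 s3=1
t2.Δ1 s2=0 clk=1 s0=1 s1=0 s3=1
t2.Δ2 s2=1 clk=1 s0=1 s1=0 s3=1
t2.Δ3 s2=1 clk=1 s0=0 s1=1 s3=1
t2.Δ4 s2=1 clk=1 s0=0 s1=0 s3=1

no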